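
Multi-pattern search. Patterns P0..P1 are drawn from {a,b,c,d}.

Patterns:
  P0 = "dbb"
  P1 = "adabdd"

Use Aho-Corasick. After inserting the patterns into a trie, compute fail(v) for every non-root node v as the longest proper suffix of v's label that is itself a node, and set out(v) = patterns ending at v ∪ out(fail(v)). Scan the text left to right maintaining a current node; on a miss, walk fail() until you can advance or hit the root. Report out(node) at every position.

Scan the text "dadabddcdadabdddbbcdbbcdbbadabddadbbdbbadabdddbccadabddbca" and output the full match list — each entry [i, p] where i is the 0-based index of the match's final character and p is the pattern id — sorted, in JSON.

Build:
Trie (insert patterns):
  n0 'ε': a→4 d→1
  n1 'd': b→2
  n2 'db': b→3
  n3 'dbb': ·  [P0 ends]
  n4 'a': d→5
  n5 'ad': a→6
  n6 'ada': b→7
  n7 'adab': d→8
  n8 'adabd': d→9
  n9 'adabdd': ·  [P1 ends]

Failure links (BFS by depth):
  n1('d'): parent n0 fail=0; on 'd' 0 → fail=0;  out ∅∪∅=∅
  n4('a'): parent n0 fail=0; on 'a' 0 → fail=0;  out ∅∪∅=∅
  n2('db'): parent n1 fail=0; on 'b' 0 → fail=0;  out ∅∪∅=∅
  n5('ad'): parent n4 fail=0; on 'd' 0 → fail=1;  out ∅∪∅=∅
  n3('dbb'): parent n2 fail=0; on 'b' 0 → fail=0;  out {0}∪∅={0}
  n6('ada'): parent n5 fail=1; on 'a' 1→0 → fail=4;  out ∅∪∅=∅
  n7('adab'): parent n6 fail=4; on 'b' 4→0 → fail=0;  out ∅∪∅=∅
  n8('adabd'): parent n7 fail=0; on 'd' 0 → fail=1;  out ∅∪∅=∅
  n9('adabdd'): parent n8 fail=1; on 'd' 1→0 → fail=1;  out {1}∪∅={1}

Text stream:
pos 0 'd': at 1
pos 1 'a': at 4 (via fail)
pos 2 'd': at 5
pos 3 'a': at 6
pos 4 'b': at 7
pos 5 'd': at 8
pos 6 'd': at 9  emit P1@[1:6]
pos 7 'c': at 0 (via fail)
pos 8 'd': at 1
pos 9 'a': at 4 (via fail)
pos 10 'd': at 5
pos 11 'a': at 6
pos 12 'b': at 7
pos 13 'd': at 8
pos 14 'd': at 9  emit P1@[9:14]
pos 15 'd': at 1 (via fail)
pos 16 'b': at 2
pos 17 'b': at 3  emit P0@[15:17]
pos 18 'c': at 0 (via fail)
pos 19 'd': at 1
pos 20 'b': at 2
pos 21 'b': at 3  emit P0@[19:21]
pos 22 'c': at 0 (via fail)
pos 23 'd': at 1
pos 24 'b': at 2
pos 25 'b': at 3  emit P0@[23:25]
pos 26 'a': at 4 (via fail)
pos 27 'd': at 5
pos 28 'a': at 6
pos 29 'b': at 7
pos 30 'd': at 8
pos 31 'd': at 9  emit P1@[26:31]
pos 32 'a': at 4 (via fail)
pos 33 'd': at 5
pos 34 'b': at 2 (via fail)
pos 35 'b': at 3  emit P0@[33:35]
pos 36 'd': at 1 (via fail)
pos 37 'b': at 2
pos 38 'b': at 3  emit P0@[36:38]
pos 39 'a': at 4 (via fail)
pos 40 'd': at 5
pos 41 'a': at 6
pos 42 'b': at 7
pos 43 'd': at 8
pos 44 'd': at 9  emit P1@[39:44]
pos 45 'd': at 1 (via fail)
pos 46 'b': at 2
pos 47 'c': at 0 (via fail)
pos 48 'c': at 0
pos 49 'a': at 4
pos 50 'd': at 5
pos 51 'a': at 6
pos 52 'b': at 7
pos 53 'd': at 8
pos 54 'd': at 9  emit P1@[49:54]
pos 55 'b': at 2 (via fail)
pos 56 'c': at 0 (via fail)
pos 57 'a': at 4

All matches (sorted): [[6,1],[14,1],[17,0],[21,0],[25,0],[31,1],[35,0],[38,0],[44,1],[54,1]]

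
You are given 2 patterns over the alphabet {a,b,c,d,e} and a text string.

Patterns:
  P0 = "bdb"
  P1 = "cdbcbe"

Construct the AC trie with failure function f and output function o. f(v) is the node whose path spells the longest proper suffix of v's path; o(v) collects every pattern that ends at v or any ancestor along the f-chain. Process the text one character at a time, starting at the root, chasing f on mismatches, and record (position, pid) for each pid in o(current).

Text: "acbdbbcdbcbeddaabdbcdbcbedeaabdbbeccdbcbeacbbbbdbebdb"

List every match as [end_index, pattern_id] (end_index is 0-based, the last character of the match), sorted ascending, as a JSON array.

Build:
Trie nodes:
  0='ε' goto b→1 c→4
  1='b' goto d→2
  2='bd' goto b→3
  3='bdb' goto ·  [P0 ends]
  4='c' goto d→5
  5='cd' goto b→6
  6='cdb' goto c→7
  7='cdbc' goto b→8
  8='cdbcb' goto e→9
  9='cdbcbe' goto ·  [P1 ends]

Failure links (BFS by depth):
  fail(1) 'b': from fail(0)=0 chase 'b': 0 ⇒ 0;  out=∅∪out(0)=∅
  fail(4) 'c': from fail(0)=0 chase 'c': 0 ⇒ 0;  out=∅∪out(0)=∅
  fail(2) 'bd': from fail(1)=0 chase 'd': 0 ⇒ 0;  out=∅∪out(0)=∅
  fail(5) 'cd': from fail(4)=0 chase 'd': 0 ⇒ 0;  out=∅∪out(0)=∅
  fail(3) 'bdb': from fail(2)=0 chase 'b': 0 ⇒ 1;  out={0}∪out(1)={0}
  fail(6) 'cdb': from fail(5)=0 chase 'b': 0 ⇒ 1;  out=∅∪out(1)=∅
  fail(7) 'cdbc': from fail(6)=1 chase 'c': 1→0 ⇒ 4;  out=∅∪out(4)=∅
  fail(8) 'cdbcb': from fail(7)=4 chase 'b': 4→0 ⇒ 1;  out=∅∪out(1)=∅
  fail(9) 'cdbcbe': from fail(8)=1 chase 'e': 1→0 ⇒ 0;  out={1}∪out(0)={1}

Text stream:
[0] read 'a'  n0⇒n0
[1] read 'c'  n0⇒n4
[2] read 'b'  n4⇒n1 (fail-walked)
[3] read 'd'  n1⇒n2
[4] read 'b'  n2⇒n3  ** P0@[2:4]
[5] read 'b'  n3⇒n1 (fail-walked)
[6] read 'c'  n1⇒n4 (fail-walked)
[7] read 'd'  n4⇒n5
[8] read 'b'  n5⇒n6
[9] read 'c'  n6⇒n7
[10] read 'b'  n7⇒n8
[11] read 'e'  n8⇒n9  ** P1@[6:11]
[12] read 'd'  n9⇒n0 (fail-walked)
[13] read 'd'  n0⇒n0
[14] read 'a'  n0⇒n0
[15] read 'a'  n0⇒n0
[16] read 'b'  n0⇒n1
[17] read 'd'  n1⇒n2
[18] read 'b'  n2⇒n3  ** P0@[16:18]
[19] read 'c'  n3⇒n4 (fail-walked)
[20] read 'd'  n4⇒n5
[21] read 'b'  n5⇒n6
[22] read 'c'  n6⇒n7
[23] read 'b'  n7⇒n8
[24] read 'e'  n8⇒n9  ** P1@[19:24]
[25] read 'd'  n9⇒n0 (fail-walked)
[26] read 'e'  n0⇒n0
[27] read 'a'  n0⇒n0
[28] read 'a'  n0⇒n0
[29] read 'b'  n0⇒n1
[30] read 'd'  n1⇒n2
[31] read 'b'  n2⇒n3  ** P0@[29:31]
[32] read 'b'  n3⇒n1 (fail-walked)
[33] read 'e'  n1⇒n0 (fail-walked)
[34] read 'c'  n0⇒n4
[35] read 'c'  n4⇒n4 (fail-walked)
[36] read 'd'  n4⇒n5
[37] read 'b'  n5⇒n6
[38] read 'c'  n6⇒n7
[39] read 'b'  n7⇒n8
[40] read 'e'  n8⇒n9  ** P1@[35:40]
[41] read 'a'  n9⇒n0 (fail-walked)
[42] read 'c'  n0⇒n4
[43] read 'b'  n4⇒n1 (fail-walked)
[44] read 'b'  n1⇒n1 (fail-walked)
[45] read 'b'  n1⇒n1 (fail-walked)
[46] read 'b'  n1⇒n1 (fail-walked)
[47] read 'd'  n1⇒n2
[48] read 'b'  n2⇒n3  ** P0@[46:48]
[49] read 'e'  n3⇒n0 (fail-walked)
[50] read 'b'  n0⇒n1
[51] read 'd'  n1⇒n2
[52] read 'b'  n2⇒n3  ** P0@[50:52]

Matches: [[4,0],[11,1],[18,0],[24,1],[31,0],[40,1],[48,0],[52,0]]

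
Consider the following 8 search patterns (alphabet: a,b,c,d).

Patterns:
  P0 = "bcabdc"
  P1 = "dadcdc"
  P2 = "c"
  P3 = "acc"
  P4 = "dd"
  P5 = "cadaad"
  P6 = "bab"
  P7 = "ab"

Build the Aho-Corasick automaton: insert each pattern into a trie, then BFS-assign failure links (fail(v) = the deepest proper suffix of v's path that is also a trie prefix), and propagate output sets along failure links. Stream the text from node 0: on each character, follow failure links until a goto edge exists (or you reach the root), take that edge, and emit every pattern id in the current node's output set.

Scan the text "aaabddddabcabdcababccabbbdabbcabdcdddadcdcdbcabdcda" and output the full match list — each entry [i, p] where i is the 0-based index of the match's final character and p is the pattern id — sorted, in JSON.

Build:
Trie (insert patterns):
  n0 'ε': a→14 b→1 c→13 d→7
  n1 'b': a→23 c→2
  n2 'bc': a→3
  n3 'bca': b→4
  n4 'bcab': d→5
  n5 'bcabd': c→6
  n6 'bcabdc': ·  ←P0
  n7 'd': a→8 d→17
  n8 'da': d→9
  n9 'dad': c→10
  n10 'dadc': d→11
  n11 'dadcd': c→12
  n12 'dadcdc': ·  ←P1
  n13 'c': a→18  ←P2
  n14 'a': b→25 c→15
  n15 'ac': c→16
  n16 'acc': ·  ←P3
  n17 'dd': ·  ←P4
  n18 'ca': d→19
  n19 'cad': a→20
  n20 'cada': a→21
  n21 'cadaa': d→22
  n22 'cadaad': ·  ←P5
  n23 'ba': b→24
  n24 'bab': ·  ←P6
  n25 'ab': ·  ←P7

BFS fail/out derivation:
  fail(1) 'b': from fail(0)=0 chase 'b': 0 ⇒ 0;  out=∅∪out(0)=∅
  fail(7) 'd': from fail(0)=0 chase 'd': 0 ⇒ 0;  out=∅∪out(0)=∅
  fail(13) 'c': from fail(0)=0 chase 'c': 0 ⇒ 0;  out={2}∪out(0)={2}
  fail(14) 'a': from fail(0)=0 chase 'a': 0 ⇒ 0;  out=∅∪out(0)=∅
  fail(2) 'bc': from fail(1)=0 chase 'c': 0 ⇒ 13;  out=∅∪out(13)={2}
  fail(8) 'da': from fail(7)=0 chase 'a': 0 ⇒ 14;  out=∅∪out(14)=∅
  fail(15) 'ac': from fail(14)=0 chase 'c': 0 ⇒ 13;  out=∅∪out(13)={2}
  fail(17) 'dd': from fail(7)=0 chase 'd': 0 ⇒ 7;  out={4}∪out(7)={4}
  fail(18) 'ca': from fail(13)=0 chase 'a': 0 ⇒ 14;  out=∅∪out(14)=∅
  fail(23) 'ba': from fail(1)=0 chase 'a': 0 ⇒ 14;  out=∅∪out(14)=∅
  fail(25) 'ab': from fail(14)=0 chase 'b': 0 ⇒ 1;  out={7}∪out(1)={7}
  fail(3) 'bca': from fail(2)=13 chase 'a': 13 ⇒ 18;  out=∅∪out(18)=∅
  fail(9) 'dad': from fail(8)=14 chase 'd': 14→0 ⇒ 7;  out=∅∪out(7)=∅
  fail(16) 'acc': from fail(15)=13 chase 'c': 13→0 ⇒ 13;  out={3}∪out(13)={2,3}
  fail(19) 'cad': from fail(18)=14 chase 'd': 14→0 ⇒ 7;  out=∅∪out(7)=∅
  fail(24) 'bab': from fail(23)=14 chase 'b': 14 ⇒ 25;  out={6}∪out(25)={6,7}
  fail(4) 'bcab': from fail(3)=18 chase 'b': 18→14 ⇒ 25;  out=∅∪out(25)={7}
  fail(10) 'dadc': from fail(9)=7 chase 'c': 7→0 ⇒ 13;  out=∅∪out(13)={2}
  fail(20) 'cada': from fail(19)=7 chase 'a': 7 ⇒ 8;  out=∅∪out(8)=∅
  fail(5) 'bcabd': from fail(4)=25 chase 'd': 25→1→0 ⇒ 7;  out=∅∪out(7)=∅
  fail(11) 'dadcd': from fail(10)=13 chase 'd': 13→0 ⇒ 7;  out=∅∪out(7)=∅
  fail(21) 'cadaa': from fail(20)=8 chase 'a': 8→14→0 ⇒ 14;  out=∅∪out(14)=∅
  fail(6) 'bcabdc': from fail(5)=7 chase 'c': 7→0 ⇒ 13;  out={0}∪out(13)={0,2}
  fail(12) 'dadcdc': from fail(11)=7 chase 'c': 7→0 ⇒ 13;  out={1}∪out(13)={1,2}
  fail(22) 'cadaad': from fail(21)=14 chase 'd': 14→0 ⇒ 7;  out={5}∪out(7)={5}

Scan:
i=0 'a': node 0→14
i=1 'a': node 14→14 ·f
i=2 'a': node 14→14 ·f
i=3 'b': node 14→25  ** P7@[2:3]
i=4 'd': node 25→7 ·f
i=5 'd': node 7→17  ** P4@[4:5]
i=6 'd': node 17→17 ·f  ** P4@[5:6]
i=7 'd': node 17→17 ·f  ** P4@[6:7]
i=8 'a': node 17→8 ·f
i=9 'b': node 8→25 ·f  ** P7@[8:9]
i=10 'c': node 25→2 ·f  ** P2@[10:10]
i=11 'a': node 2→3
i=12 'b': node 3→4  ** P7@[11:12]
i=13 'd': node 4→5
i=14 'c': node 5→6  ** P0@[9:14],P2@[14:14]
i=15 'a': node 6→18 ·f
i=16 'b': node 18→25 ·f  ** P7@[15:16]
i=17 'a': node 25→23 ·f
i=18 'b': node 23→24  ** P6@[16:18],P7@[17:18]
i=19 'c': node 24→2 ·f  ** P2@[19:19]
i=20 'c': node 2→13 ·f  ** P2@[20:20]
i=21 'a': node 13→18
i=22 'b': node 18→25 ·f  ** P7@[21:22]
i=23 'b': node 25→1 ·f
i=24 'b': node 1→1 ·f
i=25 'd': node 1→7 ·f
i=26 'a': node 7→8
i=27 'b': node 8→25 ·f  ** P7@[26:27]
i=28 'b': node 25→1 ·f
i=29 'c': node 1→2  ** P2@[29:29]
i=30 'a': node 2→3
i=31 'b': node 3→4  ** P7@[30:31]
i=32 'd': node 4→5
i=33 'c': node 5→6  ** P0@[28:33],P2@[33:33]
i=34 'd': node 6→7 ·f
i=35 'd': node 7→17  ** P4@[34:35]
i=36 'd': node 17→17 ·f  ** P4@[35:36]
i=37 'a': node 17→8 ·f
i=38 'd': node 8→9
i=39 'c': node 9→10  ** P2@[39:39]
i=40 'd': node 10→11
i=41 'c': node 11→12  ** P1@[36:41],P2@[41:41]
i=42 'd': node 12→7 ·f
i=43 'b': node 7→1 ·f
i=44 'c': node 1→2  ** P2@[44:44]
i=45 'a': node 2→3
i=46 'b': node 3→4  ** P7@[45:46]
i=47 'd': node 4→5
i=48 'c': node 5→6  ** P0@[43:48],P2@[48:48]
i=49 'd': node 6→7 ·f
i=50 'a': node 7→8

All matches (sorted): [[3,7],[5,4],[6,4],[7,4],[9,7],[10,2],[12,7],[14,0],[14,2],[16,7],[18,6],[18,7],[19,2],[20,2],[22,7],[27,7],[29,2],[31,7],[33,0],[33,2],[35,4],[36,4],[39,2],[41,1],[41,2],[44,2],[46,7],[48,0],[48,2]]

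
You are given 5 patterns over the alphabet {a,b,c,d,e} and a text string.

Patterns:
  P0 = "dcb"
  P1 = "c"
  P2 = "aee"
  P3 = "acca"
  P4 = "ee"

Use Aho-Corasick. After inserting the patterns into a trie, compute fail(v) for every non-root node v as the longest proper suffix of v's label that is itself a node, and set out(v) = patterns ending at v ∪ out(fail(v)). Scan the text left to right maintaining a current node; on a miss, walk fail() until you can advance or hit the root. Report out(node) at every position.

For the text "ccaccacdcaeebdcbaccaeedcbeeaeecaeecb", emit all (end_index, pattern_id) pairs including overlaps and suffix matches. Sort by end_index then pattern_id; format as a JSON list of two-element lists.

Build automaton:
Trie nodes:
  0='ε' goto a→5 c→4 d→1 e→11
  1='d' goto c→2
  2='dc' goto b→3
  3='dcb' goto ·  [P0 ends]
  4='c' goto ·  [P1 ends]
  5='a' goto c→8 e→6
  6='ae' goto e→7
  7='aee' goto ·  [P2 ends]
  8='ac' goto c→9
  9='acc' goto a→10
  10='acca' goto ·  [P3 ends]
  11='e' goto e→12
  12='ee' goto ·  [P4 ends]

Failure links (BFS by depth):
  n1('d'): parent n0 fail=0; on 'd' 0 → fail=0;  out ∅∪∅=∅
  n4('c'): parent n0 fail=0; on 'c' 0 → fail=0;  out {1}∪∅={1}
  n5('a'): parent n0 fail=0; on 'a' 0 → fail=0;  out ∅∪∅=∅
  n11('e'): parent n0 fail=0; on 'e' 0 → fail=0;  out ∅∪∅=∅
  n2('dc'): parent n1 fail=0; on 'c' 0 → fail=4;  out ∅∪{1}={1}
  n6('ae'): parent n5 fail=0; on 'e' 0 → fail=11;  out ∅∪∅=∅
  n8('ac'): parent n5 fail=0; on 'c' 0 → fail=4;  out ∅∪{1}={1}
  n12('ee'): parent n11 fail=0; on 'e' 0 → fail=11;  out {4}∪∅={4}
  n3('dcb'): parent n2 fail=4; on 'b' 4→0 → fail=0;  out {0}∪∅={0}
  n7('aee'): parent n6 fail=11; on 'e' 11 → fail=12;  out {2}∪{4}={2,4}
  n9('acc'): parent n8 fail=4; on 'c' 4→0 → fail=4;  out ∅∪{1}={1}
  n10('acca'): parent n9 fail=4; on 'a' 4→0 → fail=5;  out {3}∪∅={3}

Scan:
pos 0 'c': at 4  → match P1@[0:0]
pos 1 'c': at 4 (fail-walked)  → match P1@[1:1]
pos 2 'a': at 5 (fail-walked)
pos 3 'c': at 8  → match P1@[3:3]
pos 4 'c': at 9  → match P1@[4:4]
pos 5 'a': at 10  → match P3@[2:5]
pos 6 'c': at 8 (fail-walked)  → match P1@[6:6]
pos 7 'd': at 1 (fail-walked)
pos 8 'c': at 2  → match P1@[8:8]
pos 9 'a': at 5 (fail-walked)
pos 10 'e': at 6
pos 11 'e': at 7  → match P2@[9:11],P4@[10:11]
pos 12 'b': at 0 (fail-walked)
pos 13 'd': at 1
pos 14 'c': at 2  → match P1@[14:14]
pos 15 'b': at 3  → match P0@[13:15]
pos 16 'a': at 5 (fail-walked)
pos 17 'c': at 8  → match P1@[17:17]
pos 18 'c': at 9  → match P1@[18:18]
pos 19 'a': at 10  → match P3@[16:19]
pos 20 'e': at 6 (fail-walked)
pos 21 'e': at 7  → match P2@[19:21],P4@[20:21]
pos 22 'd': at 1 (fail-walked)
pos 23 'c': at 2  → match P1@[23:23]
pos 24 'b': at 3  → match P0@[22:24]
pos 25 'e': at 11 (fail-walked)
pos 26 'e': at 12  → match P4@[25:26]
pos 27 'a': at 5 (fail-walked)
pos 28 'e': at 6
pos 29 'e': at 7  → match P2@[27:29],P4@[28:29]
pos 30 'c': at 4 (fail-walked)  → match P1@[30:30]
pos 31 'a': at 5 (fail-walked)
pos 32 'e': at 6
pos 33 'e': at 7  → match P2@[31:33],P4@[32:33]
pos 34 'c': at 4 (fail-walked)  → match P1@[34:34]
pos 35 'b': at 0 (fail-walked)

Result: [[0,1],[1,1],[3,1],[4,1],[5,3],[6,1],[8,1],[11,2],[11,4],[14,1],[15,0],[17,1],[18,1],[19,3],[21,2],[21,4],[23,1],[24,0],[26,4],[29,2],[29,4],[30,1],[33,2],[33,4],[34,1]]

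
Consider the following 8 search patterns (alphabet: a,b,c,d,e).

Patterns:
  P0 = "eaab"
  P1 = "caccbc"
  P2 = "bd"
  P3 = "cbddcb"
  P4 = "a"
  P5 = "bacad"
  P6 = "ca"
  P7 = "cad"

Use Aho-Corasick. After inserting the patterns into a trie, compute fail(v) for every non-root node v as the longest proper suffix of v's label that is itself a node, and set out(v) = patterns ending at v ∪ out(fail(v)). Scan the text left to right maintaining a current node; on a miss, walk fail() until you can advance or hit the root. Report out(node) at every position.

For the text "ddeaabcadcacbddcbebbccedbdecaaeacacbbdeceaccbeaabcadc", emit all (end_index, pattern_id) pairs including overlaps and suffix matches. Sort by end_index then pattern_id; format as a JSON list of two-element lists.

Construct AC machine:
Trie (insert patterns):
  0='ε' goto a→18 b→11 c→5 e→1
  1='e' goto a→2
  2='ea' goto a→3
  3='eaa' goto b→4
  4='eaab' goto ·  [P0 ends]
  5='c' goto a→6 b→13
  6='ca' goto c→7 d→23  [P6 ends]
  7='cac' goto c→8
  8='cacc' goto b→9
  9='caccb' goto c→10
  10='caccbc' goto ·  [P1 ends]
  11='b' goto a→19 d→12
  12='bd' goto ·  [P2 ends]
  13='cb' goto d→14
  14='cbd' goto d→15
  15='cbdd' goto c→16
  16='cbddc' goto b→17
  17='cbddcb' goto ·  [P3 ends]
  18='a' goto ·  [P4 ends]
  19='ba' goto c→20
  20='bac' goto a→21
  21='baca' goto d→22
  22='bacad' goto ·  [P5 ends]
  23='cad' goto ·  [P7 ends]

BFS fail/out derivation:
  n1('e'): parent n0 fail=0; on 'e' 0 → fail=0;  out ∅∪∅=∅
  n5('c'): parent n0 fail=0; on 'c' 0 → fail=0;  out ∅∪∅=∅
  n11('b'): parent n0 fail=0; on 'b' 0 → fail=0;  out ∅∪∅=∅
  n18('a'): parent n0 fail=0; on 'a' 0 → fail=0;  out {4}∪∅={4}
  n2('ea'): parent n1 fail=0; on 'a' 0 → fail=18;  out ∅∪{4}={4}
  n6('ca'): parent n5 fail=0; on 'a' 0 → fail=18;  out {6}∪{4}={4,6}
  n12('bd'): parent n11 fail=0; on 'd' 0 → fail=0;  out {2}∪∅={2}
  n13('cb'): parent n5 fail=0; on 'b' 0 → fail=11;  out ∅∪∅=∅
  n19('ba'): parent n11 fail=0; on 'a' 0 → fail=18;  out ∅∪{4}={4}
  n3('eaa'): parent n2 fail=18; on 'a' 18→0 → fail=18;  out ∅∪{4}={4}
  n7('cac'): parent n6 fail=18; on 'c' 18→0 → fail=5;  out ∅∪∅=∅
  n14('cbd'): parent n13 fail=11; on 'd' 11 → fail=12;  out ∅∪{2}={2}
  n20('bac'): parent n19 fail=18; on 'c' 18→0 → fail=5;  out ∅∪∅=∅
  n23('cad'): parent n6 fail=18; on 'd' 18→0 → fail=0;  out {7}∪∅={7}
  n4('eaab'): parent n3 fail=18; on 'b' 18→0 → fail=11;  out {0}∪∅={0}
  n8('cacc'): parent n7 fail=5; on 'c' 5→0 → fail=5;  out ∅∪∅=∅
  n15('cbdd'): parent n14 fail=12; on 'd' 12→0 → fail=0;  out ∅∪∅=∅
  n21('baca'): parent n20 fail=5; on 'a' 5 → fail=6;  out ∅∪{4,6}={4,6}
  n9('caccb'): parent n8 fail=5; on 'b' 5 → fail=13;  out ∅∪∅=∅
  n16('cbddc'): parent n15 fail=0; on 'c' 0 → fail=5;  out ∅∪∅=∅
  n22('bacad'): parent n21 fail=6; on 'd' 6 → fail=23;  out {5}∪{7}={5,7}
  n10('caccbc'): parent n9 fail=13; on 'c' 13→11→0 → fail=5;  out {1}∪∅={1}
  n17('cbddcb'): parent n16 fail=5; on 'b' 5 → fail=13;  out {3}∪∅={3}

Scan:
pos 0 'd': at 0
pos 1 'd': at 0
pos 2 'e': at 1
pos 3 'a': at 2  ** P4@[3:3]
pos 4 'a': at 3  ** P4@[4:4]
pos 5 'b': at 4  ** P0@[2:5]
pos 6 'c': at 5 ·f
pos 7 'a': at 6  ** P4@[7:7],P6@[6:7]
pos 8 'd': at 23  ** P7@[6:8]
pos 9 'c': at 5 ·f
pos 10 'a': at 6  ** P4@[10:10],P6@[9:10]
pos 11 'c': at 7
pos 12 'b': at 13 ·f
pos 13 'd': at 14  ** P2@[12:13]
pos 14 'd': at 15
pos 15 'c': at 16
pos 16 'b': at 17  ** P3@[11:16]
pos 17 'e': at 1 ·f
pos 18 'b': at 11 ·f
pos 19 'b': at 11 ·f
pos 20 'c': at 5 ·f
pos 21 'c': at 5 ·f
pos 22 'e': at 1 ·f
pos 23 'd': at 0 ·f
pos 24 'b': at 11
pos 25 'd': at 12  ** P2@[24:25]
pos 26 'e': at 1 ·f
pos 27 'c': at 5 ·f
pos 28 'a': at 6  ** P4@[28:28],P6@[27:28]
pos 29 'a': at 18 ·f  ** P4@[29:29]
pos 30 'e': at 1 ·f
pos 31 'a': at 2  ** P4@[31:31]
pos 32 'c': at 5 ·f
pos 33 'a': at 6  ** P4@[33:33],P6@[32:33]
pos 34 'c': at 7
pos 35 'b': at 13 ·f
pos 36 'b': at 11 ·f
pos 37 'd': at 12  ** P2@[36:37]
pos 38 'e': at 1 ·f
pos 39 'c': at 5 ·f
pos 40 'e': at 1 ·f
pos 41 'a': at 2  ** P4@[41:41]
pos 42 'c': at 5 ·f
pos 43 'c': at 5 ·f
pos 44 'b': at 13
pos 45 'e': at 1 ·f
pos 46 'a': at 2  ** P4@[46:46]
pos 47 'a': at 3  ** P4@[47:47]
pos 48 'b': at 4  ** P0@[45:48]
pos 49 'c': at 5 ·f
pos 50 'a': at 6  ** P4@[50:50],P6@[49:50]
pos 51 'd': at 23  ** P7@[49:51]
pos 52 'c': at 5 ·f

Result: [[3,4],[4,4],[5,0],[7,4],[7,6],[8,7],[10,4],[10,6],[13,2],[16,3],[25,2],[28,4],[28,6],[29,4],[31,4],[33,4],[33,6],[37,2],[41,4],[46,4],[47,4],[48,0],[50,4],[50,6],[51,7]]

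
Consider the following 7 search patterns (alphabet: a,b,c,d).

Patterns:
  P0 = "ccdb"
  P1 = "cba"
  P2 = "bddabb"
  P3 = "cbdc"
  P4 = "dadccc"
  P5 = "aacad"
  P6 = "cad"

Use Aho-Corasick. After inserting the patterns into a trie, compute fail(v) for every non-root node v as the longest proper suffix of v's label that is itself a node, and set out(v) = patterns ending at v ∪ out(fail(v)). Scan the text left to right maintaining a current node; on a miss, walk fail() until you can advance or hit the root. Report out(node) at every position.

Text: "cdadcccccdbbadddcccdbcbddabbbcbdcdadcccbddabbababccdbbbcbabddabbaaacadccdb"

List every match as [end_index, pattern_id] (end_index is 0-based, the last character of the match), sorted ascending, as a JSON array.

Build automaton:
Trie nodes:
  n0 'ε': a→21 b→7 c→1 d→15
  n1 'c': a→26 b→5 c→2
  n2 'cc': d→3
  n3 'ccd': b→4
  n4 'ccdb': ·  ←P0
  n5 'cb': a→6 d→13
  n6 'cba': ·  ←P1
  n7 'b': d→8
  n8 'bd': d→9
  n9 'bdd': a→10
  n10 'bdda': b→11
  n11 'bddab': b→12
  n12 'bddabb': ·  ←P2
  n13 'cbd': c→14
  n14 'cbdc': ·  ←P3
  n15 'd': a→16
  n16 'da': d→17
  n17 'dad': c→18
  n18 'dadc': c→19
  n19 'dadcc': c→20
  n20 'dadccc': ·  ←P4
  n21 'a': a→22
  n22 'aa': c→23
  n23 'aac': a→24
  n24 'aaca': d→25
  n25 'aacad': ·  ←P5
  n26 'ca': d→27
  n27 'cad': ·  ←P6

BFS fail/out derivation:
  n1('c'): parent n0 fail=0; on 'c' 0 → fail=0;  out ∅∪∅=∅
  n7('b'): parent n0 fail=0; on 'b' 0 → fail=0;  out ∅∪∅=∅
  n15('d'): parent n0 fail=0; on 'd' 0 → fail=0;  out ∅∪∅=∅
  n21('a'): parent n0 fail=0; on 'a' 0 → fail=0;  out ∅∪∅=∅
  n2('cc'): parent n1 fail=0; on 'c' 0 → fail=1;  out ∅∪∅=∅
  n5('cb'): parent n1 fail=0; on 'b' 0 → fail=7;  out ∅∪∅=∅
  n8('bd'): parent n7 fail=0; on 'd' 0 → fail=15;  out ∅∪∅=∅
  n16('da'): parent n15 fail=0; on 'a' 0 → fail=21;  out ∅∪∅=∅
  n22('aa'): parent n21 fail=0; on 'a' 0 → fail=21;  out ∅∪∅=∅
  n26('ca'): parent n1 fail=0; on 'a' 0 → fail=21;  out ∅∪∅=∅
  n3('ccd'): parent n2 fail=1; on 'd' 1→0 → fail=15;  out ∅∪∅=∅
  n6('cba'): parent n5 fail=7; on 'a' 7→0 → fail=21;  out {1}∪∅={1}
  n9('bdd'): parent n8 fail=15; on 'd' 15→0 → fail=15;  out ∅∪∅=∅
  n13('cbd'): parent n5 fail=7; on 'd' 7 → fail=8;  out ∅∪∅=∅
  n17('dad'): parent n16 fail=21; on 'd' 21→0 → fail=15;  out ∅∪∅=∅
  n23('aac'): parent n22 fail=21; on 'c' 21→0 → fail=1;  out ∅∪∅=∅
  n27('cad'): parent n26 fail=21; on 'd' 21→0 → fail=15;  out {6}∪∅={6}
  n4('ccdb'): parent n3 fail=15; on 'b' 15→0 → fail=7;  out {0}∪∅={0}
  n10('bdda'): parent n9 fail=15; on 'a' 15 → fail=16;  out ∅∪∅=∅
  n14('cbdc'): parent n13 fail=8; on 'c' 8→15→0 → fail=1;  out {3}∪∅={3}
  n18('dadc'): parent n17 fail=15; on 'c' 15→0 → fail=1;  out ∅∪∅=∅
  n24('aaca'): parent n23 fail=1; on 'a' 1 → fail=26;  out ∅∪∅=∅
  n11('bddab'): parent n10 fail=16; on 'b' 16→21→0 → fail=7;  out ∅∪∅=∅
  n19('dadcc'): parent n18 fail=1; on 'c' 1 → fail=2;  out ∅∪∅=∅
  n25('aacad'): parent n24 fail=26; on 'd' 26 → fail=27;  out {5}∪{6}={5,6}
  n12('bddabb'): parent n11 fail=7; on 'b' 7→0 → fail=7;  out {2}∪∅={2}
  n20('dadccc'): parent n19 fail=2; on 'c' 2→1 → fail=2;  out {4}∪∅={4}

Scan:
i=0 'c': node 0→1
i=1 'd': node 1→15 (fail-walked)
i=2 'a': node 15→16
i=3 'd': node 16→17
i=4 'c': node 17→18
i=5 'c': node 18→19
i=6 'c': node 19→20  ** P4@[1:6]
i=7 'c': node 20→2 (fail-walked)
i=8 'c': node 2→2 (fail-walked)
i=9 'd': node 2→3
i=10 'b': node 3→4  ** P0@[7:10]
i=11 'b': node 4→7 (fail-walked)
i=12 'a': node 7→21 (fail-walked)
i=13 'd': node 21→15 (fail-walked)
i=14 'd': node 15→15 (fail-walked)
i=15 'd': node 15→15 (fail-walked)
i=16 'c': node 15→1 (fail-walked)
i=17 'c': node 1→2
i=18 'c': node 2→2 (fail-walked)
i=19 'd': node 2→3
i=20 'b': node 3→4  ** P0@[17:20]
i=21 'c': node 4→1 (fail-walked)
i=22 'b': node 1→5
i=23 'd': node 5→13
i=24 'd': node 13→9 (fail-walked)
i=25 'a': node 9→10
i=26 'b': node 10→11
i=27 'b': node 11→12  ** P2@[22:27]
i=28 'b': node 12→7 (fail-walked)
i=29 'c': node 7→1 (fail-walked)
i=30 'b': node 1→5
i=31 'd': node 5→13
i=32 'c': node 13→14  ** P3@[29:32]
i=33 'd': node 14→15 (fail-walked)
i=34 'a': node 15→16
i=35 'd': node 16→17
i=36 'c': node 17→18
i=37 'c': node 18→19
i=38 'c': node 19→20  ** P4@[33:38]
i=39 'b': node 20→5 (fail-walked)
i=40 'd': node 5→13
i=41 'd': node 13→9 (fail-walked)
i=42 'a': node 9→10
i=43 'b': node 10→11
i=44 'b': node 11→12  ** P2@[39:44]
i=45 'a': node 12→21 (fail-walked)
i=46 'b': node 21→7 (fail-walked)
i=47 'a': node 7→21 (fail-walked)
i=48 'b': node 21→7 (fail-walked)
i=49 'c': node 7→1 (fail-walked)
i=50 'c': node 1→2
i=51 'd': node 2→3
i=52 'b': node 3→4  ** P0@[49:52]
i=53 'b': node 4→7 (fail-walked)
i=54 'b': node 7→7 (fail-walked)
i=55 'c': node 7→1 (fail-walked)
i=56 'b': node 1→5
i=57 'a': node 5→6  ** P1@[55:57]
i=58 'b': node 6→7 (fail-walked)
i=59 'd': node 7→8
i=60 'd': node 8→9
i=61 'a': node 9→10
i=62 'b': node 10→11
i=63 'b': node 11→12  ** P2@[58:63]
i=64 'a': node 12→21 (fail-walked)
i=65 'a': node 21→22
i=66 'a': node 22→22 (fail-walked)
i=67 'c': node 22→23
i=68 'a': node 23→24
i=69 'd': node 24→25  ** P5@[65:69],P6@[67:69]
i=70 'c': node 25→1 (fail-walked)
i=71 'c': node 1→2
i=72 'd': node 2→3
i=73 'b': node 3→4  ** P0@[70:73]

Matches: [[6,4],[10,0],[20,0],[27,2],[32,3],[38,4],[44,2],[52,0],[57,1],[63,2],[69,5],[69,6],[73,0]]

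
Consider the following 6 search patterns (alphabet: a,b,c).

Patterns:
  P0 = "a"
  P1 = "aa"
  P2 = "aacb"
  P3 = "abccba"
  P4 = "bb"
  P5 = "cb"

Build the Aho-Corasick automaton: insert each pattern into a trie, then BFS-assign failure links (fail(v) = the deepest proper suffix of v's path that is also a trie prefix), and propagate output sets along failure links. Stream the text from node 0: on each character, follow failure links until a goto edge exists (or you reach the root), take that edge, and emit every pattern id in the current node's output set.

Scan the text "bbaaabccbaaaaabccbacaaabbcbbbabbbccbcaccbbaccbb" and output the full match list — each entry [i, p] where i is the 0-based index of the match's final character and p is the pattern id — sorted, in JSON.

Construct AC machine:
Trie (insert patterns):
  n0 'ε': a→1 b→10 c→12
  n1 'a': a→2 b→5  [P0 ends]
  n2 'aa': c→3  [P1 ends]
  n3 'aac': b→4
  n4 'aacb': ·  [P2 ends]
  n5 'ab': c→6
  n6 'abc': c→7
  n7 'abcc': b→8
  n8 'abccb': a→9
  n9 'abccba': ·  [P3 ends]
  n10 'b': b→11
  n11 'bb': ·  [P4 ends]
  n12 'c': b→13
  n13 'cb': ·  [P5 ends]

Failure links (BFS by depth):
  n1('a'): parent n0 fail=0; on 'a' 0 → fail=0;  out {0}∪∅={0}
  n10('b'): parent n0 fail=0; on 'b' 0 → fail=0;  out ∅∪∅=∅
  n12('c'): parent n0 fail=0; on 'c' 0 → fail=0;  out ∅∪∅=∅
  n2('aa'): parent n1 fail=0; on 'a' 0 → fail=1;  out {1}∪{0}={0,1}
  n5('ab'): parent n1 fail=0; on 'b' 0 → fail=10;  out ∅∪∅=∅
  n11('bb'): parent n10 fail=0; on 'b' 0 → fail=10;  out {4}∪∅={4}
  n13('cb'): parent n12 fail=0; on 'b' 0 → fail=10;  out {5}∪∅={5}
  n3('aac'): parent n2 fail=1; on 'c' 1→0 → fail=12;  out ∅∪∅=∅
  n6('abc'): parent n5 fail=10; on 'c' 10→0 → fail=12;  out ∅∪∅=∅
  n4('aacb'): parent n3 fail=12; on 'b' 12 → fail=13;  out {2}∪{5}={2,5}
  n7('abcc'): parent n6 fail=12; on 'c' 12→0 → fail=12;  out ∅∪∅=∅
  n8('abccb'): parent n7 fail=12; on 'b' 12 → fail=13;  out ∅∪{5}={5}
  n9('abccba'): parent n8 fail=13; on 'a' 13→10→0 → fail=1;  out {3}∪{0}={0,3}

Scan:
[0] read 'b'  n0⇒n10
[1] read 'b'  n10⇒n11  → match P4@[0:1]
[2] read 'a'  n11⇒n1 (fail-walked)  → match P0@[2:2]
[3] read 'a'  n1⇒n2  → match P0@[3:3],P1@[2:3]
[4] read 'a'  n2⇒n2 (fail-walked)  → match P0@[4:4],P1@[3:4]
[5] read 'b'  n2⇒n5 (fail-walked)
[6] read 'c'  n5⇒n6
[7] read 'c'  n6⇒n7
[8] read 'b'  n7⇒n8  → match P5@[7:8]
[9] read 'a'  n8⇒n9  → match P0@[9:9],P3@[4:9]
[10] read 'a'  n9⇒n2 (fail-walked)  → match P0@[10:10],P1@[9:10]
[11] read 'a'  n2⇒n2 (fail-walked)  → match P0@[11:11],P1@[10:11]
[12] read 'a'  n2⇒n2 (fail-walked)  → match P0@[12:12],P1@[11:12]
[13] read 'a'  n2⇒n2 (fail-walked)  → match P0@[13:13],P1@[12:13]
[14] read 'b'  n2⇒n5 (fail-walked)
[15] read 'c'  n5⇒n6
[16] read 'c'  n6⇒n7
[17] read 'b'  n7⇒n8  → match P5@[16:17]
[18] read 'a'  n8⇒n9  → match P0@[18:18],P3@[13:18]
[19] read 'c'  n9⇒n12 (fail-walked)
[20] read 'a'  n12⇒n1 (fail-walked)  → match P0@[20:20]
[21] read 'a'  n1⇒n2  → match P0@[21:21],P1@[20:21]
[22] read 'a'  n2⇒n2 (fail-walked)  → match P0@[22:22],P1@[21:22]
[23] read 'b'  n2⇒n5 (fail-walked)
[24] read 'b'  n5⇒n11 (fail-walked)  → match P4@[23:24]
[25] read 'c'  n11⇒n12 (fail-walked)
[26] read 'b'  n12⇒n13  → match P5@[25:26]
[27] read 'b'  n13⇒n11 (fail-walked)  → match P4@[26:27]
[28] read 'b'  n11⇒n11 (fail-walked)  → match P4@[27:28]
[29] read 'a'  n11⇒n1 (fail-walked)  → match P0@[29:29]
[30] read 'b'  n1⇒n5
[31] read 'b'  n5⇒n11 (fail-walked)  → match P4@[30:31]
[32] read 'b'  n11⇒n11 (fail-walked)  → match P4@[31:32]
[33] read 'c'  n11⇒n12 (fail-walked)
[34] read 'c'  n12⇒n12 (fail-walked)
[35] read 'b'  n12⇒n13  → match P5@[34:35]
[36] read 'c'  n13⇒n12 (fail-walked)
[37] read 'a'  n12⇒n1 (fail-walked)  → match P0@[37:37]
[38] read 'c'  n1⇒n12 (fail-walked)
[39] read 'c'  n12⇒n12 (fail-walked)
[40] read 'b'  n12⇒n13  → match P5@[39:40]
[41] read 'b'  n13⇒n11 (fail-walked)  → match P4@[40:41]
[42] read 'a'  n11⇒n1 (fail-walked)  → match P0@[42:42]
[43] read 'c'  n1⇒n12 (fail-walked)
[44] read 'c'  n12⇒n12 (fail-walked)
[45] read 'b'  n12⇒n13  → match P5@[44:45]
[46] read 'b'  n13⇒n11 (fail-walked)  → match P4@[45:46]

Result: [[1,4],[2,0],[3,0],[3,1],[4,0],[4,1],[8,5],[9,0],[9,3],[10,0],[10,1],[11,0],[11,1],[12,0],[12,1],[13,0],[13,1],[17,5],[18,0],[18,3],[20,0],[21,0],[21,1],[22,0],[22,1],[24,4],[26,5],[27,4],[28,4],[29,0],[31,4],[32,4],[35,5],[37,0],[40,5],[41,4],[42,0],[45,5],[46,4]]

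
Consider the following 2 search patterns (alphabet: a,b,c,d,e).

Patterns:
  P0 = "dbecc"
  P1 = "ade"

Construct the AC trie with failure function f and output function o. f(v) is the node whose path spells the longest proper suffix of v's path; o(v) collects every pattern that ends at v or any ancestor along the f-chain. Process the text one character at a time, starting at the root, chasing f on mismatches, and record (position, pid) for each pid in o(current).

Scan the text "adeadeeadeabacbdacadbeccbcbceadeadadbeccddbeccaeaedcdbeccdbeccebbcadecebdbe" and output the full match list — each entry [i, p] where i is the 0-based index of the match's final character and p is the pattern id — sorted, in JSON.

Construct AC machine:
Trie nodes:
  0='ε' goto a→6 d→1
  1='d' goto b→2
  2='db' goto e→3
  3='dbe' goto c→4
  4='dbec' goto c→5
  5='dbecc' goto ·  ←P0
  6='a' goto d→7
  7='ad' goto e→8
  8='ade' goto ·  ←P1

Failure links (BFS by depth):
  fail(1) 'd': from fail(0)=0 chase 'd': 0 ⇒ 0;  out=∅∪out(0)=∅
  fail(6) 'a': from fail(0)=0 chase 'a': 0 ⇒ 0;  out=∅∪out(0)=∅
  fail(2) 'db': from fail(1)=0 chase 'b': 0 ⇒ 0;  out=∅∪out(0)=∅
  fail(7) 'ad': from fail(6)=0 chase 'd': 0 ⇒ 1;  out=∅∪out(1)=∅
  fail(3) 'dbe': from fail(2)=0 chase 'e': 0 ⇒ 0;  out=∅∪out(0)=∅
  fail(8) 'ade': from fail(7)=1 chase 'e': 1→0 ⇒ 0;  out={1}∪out(0)={1}
  fail(4) 'dbec': from fail(3)=0 chase 'c': 0 ⇒ 0;  out=∅∪out(0)=∅
  fail(5) 'dbecc': from fail(4)=0 chase 'c': 0 ⇒ 0;  out={0}∪out(0)={0}

Scan:
i=0 'a': node 0→6
i=1 'd': node 6→7
i=2 'e': node 7→8  ** P1@[0:2]
i=3 'a': node 8→6 (fail-walked)
i=4 'd': node 6→7
i=5 'e': node 7→8  ** P1@[3:5]
i=6 'e': node 8→0 (fail-walked)
i=7 'a': node 0→6
i=8 'd': node 6→7
i=9 'e': node 7→8  ** P1@[7:9]
i=10 'a': node 8→6 (fail-walked)
i=11 'b': node 6→0 (fail-walked)
i=12 'a': node 0→6
i=13 'c': node 6→0 (fail-walked)
i=14 'b': node 0→0
i=15 'd': node 0→1
i=16 'a': node 1→6 (fail-walked)
i=17 'c': node 6→0 (fail-walked)
i=18 'a': node 0→6
i=19 'd': node 6→7
i=20 'b': node 7→2 (fail-walked)
i=21 'e': node 2→3
i=22 'c': node 3→4
i=23 'c': node 4→5  ** P0@[19:23]
i=24 'b': node 5→0 (fail-walked)
i=25 'c': node 0→0
i=26 'b': node 0→0
i=27 'c': node 0→0
i=28 'e': node 0→0
i=29 'a': node 0→6
i=30 'd': node 6→7
i=31 'e': node 7→8  ** P1@[29:31]
i=32 'a': node 8→6 (fail-walked)
i=33 'd': node 6→7
i=34 'a': node 7→6 (fail-walked)
i=35 'd': node 6→7
i=36 'b': node 7→2 (fail-walked)
i=37 'e': node 2→3
i=38 'c': node 3→4
i=39 'c': node 4→5  ** P0@[35:39]
i=40 'd': node 5→1 (fail-walked)
i=41 'd': node 1→1 (fail-walked)
i=42 'b': node 1→2
i=43 'e': node 2→3
i=44 'c': node 3→4
i=45 'c': node 4→5  ** P0@[41:45]
i=46 'a': node 5→6 (fail-walked)
i=47 'e': node 6→0 (fail-walked)
i=48 'a': node 0→6
i=49 'e': node 6→0 (fail-walked)
i=50 'd': node 0→1
i=51 'c': node 1→0 (fail-walked)
i=52 'd': node 0→1
i=53 'b': node 1→2
i=54 'e': node 2→3
i=55 'c': node 3→4
i=56 'c': node 4→5  ** P0@[52:56]
i=57 'd': node 5→1 (fail-walked)
i=58 'b': node 1→2
i=59 'e': node 2→3
i=60 'c': node 3→4
i=61 'c': node 4→5  ** P0@[57:61]
i=62 'e': node 5→0 (fail-walked)
i=63 'b': node 0→0
i=64 'b': node 0→0
i=65 'c': node 0→0
i=66 'a': node 0→6
i=67 'd': node 6→7
i=68 'e': node 7→8  ** P1@[66:68]
i=69 'c': node 8→0 (fail-walked)
i=70 'e': node 0→0
i=71 'b': node 0→0
i=72 'd': node 0→1
i=73 'b': node 1→2
i=74 'e': node 2→3

Matches: [[2,1],[5,1],[9,1],[23,0],[31,1],[39,0],[45,0],[56,0],[61,0],[68,1]]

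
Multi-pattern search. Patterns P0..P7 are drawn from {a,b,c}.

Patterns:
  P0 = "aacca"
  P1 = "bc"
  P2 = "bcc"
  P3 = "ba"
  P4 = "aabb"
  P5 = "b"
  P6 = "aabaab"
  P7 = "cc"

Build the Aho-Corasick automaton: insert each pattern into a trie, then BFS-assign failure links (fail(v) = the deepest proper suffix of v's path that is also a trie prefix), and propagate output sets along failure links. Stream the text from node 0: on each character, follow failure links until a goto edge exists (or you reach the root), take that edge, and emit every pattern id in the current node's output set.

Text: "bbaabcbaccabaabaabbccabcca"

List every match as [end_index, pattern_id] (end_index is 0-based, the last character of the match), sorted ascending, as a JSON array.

Build automaton:
Trie (insert patterns):
  n0 'ε': a→1 b→6 c→15
  n1 'a': a→2
  n2 'aa': b→10 c→3
  n3 'aac': c→4
  n4 'aacc': a→5
  n5 'aacca': ·  ←P0
  n6 'b': a→9 c→7  ←P5
  n7 'bc': c→8  ←P1
  n8 'bcc': ·  ←P2
  n9 'ba': ·  ←P3
  n10 'aab': a→12 b→11
  n11 'aabb': ·  ←P4
  n12 'aaba': a→13
  n13 'aabaa': b→14
  n14 'aabaab': ·  ←P6
  n15 'c': c→16
  n16 'cc': ·  ←P7

Failure links (BFS by depth):
  fail(1) 'a': from fail(0)=0 chase 'a': 0 ⇒ 0;  out=∅∪out(0)=∅
  fail(6) 'b': from fail(0)=0 chase 'b': 0 ⇒ 0;  out={5}∪out(0)={5}
  fail(15) 'c': from fail(0)=0 chase 'c': 0 ⇒ 0;  out=∅∪out(0)=∅
  fail(2) 'aa': from fail(1)=0 chase 'a': 0 ⇒ 1;  out=∅∪out(1)=∅
  fail(7) 'bc': from fail(6)=0 chase 'c': 0 ⇒ 15;  out={1}∪out(15)={1}
  fail(9) 'ba': from fail(6)=0 chase 'a': 0 ⇒ 1;  out={3}∪out(1)={3}
  fail(16) 'cc': from fail(15)=0 chase 'c': 0 ⇒ 15;  out={7}∪out(15)={7}
  fail(3) 'aac': from fail(2)=1 chase 'c': 1→0 ⇒ 15;  out=∅∪out(15)=∅
  fail(8) 'bcc': from fail(7)=15 chase 'c': 15 ⇒ 16;  out={2}∪out(16)={2,7}
  fail(10) 'aab': from fail(2)=1 chase 'b': 1→0 ⇒ 6;  out=∅∪out(6)={5}
  fail(4) 'aacc': from fail(3)=15 chase 'c': 15 ⇒ 16;  out=∅∪out(16)={7}
  fail(11) 'aabb': from fail(10)=6 chase 'b': 6→0 ⇒ 6;  out={4}∪out(6)={4,5}
  fail(12) 'aaba': from fail(10)=6 chase 'a': 6 ⇒ 9;  out=∅∪out(9)={3}
  fail(5) 'aacca': from fail(4)=16 chase 'a': 16→15→0 ⇒ 1;  out={0}∪out(1)={0}
  fail(13) 'aabaa': from fail(12)=9 chase 'a': 9→1 ⇒ 2;  out=∅∪out(2)=∅
  fail(14) 'aabaab': from fail(13)=2 chase 'b': 2 ⇒ 10;  out={6}∪out(10)={5,6}

Scan:
i=0 'b': node 0→6  emit P5@[0:0]
i=1 'b': node 6→6 (fail-walked)  emit P5@[1:1]
i=2 'a': node 6→9  emit P3@[1:2]
i=3 'a': node 9→2 (fail-walked)
i=4 'b': node 2→10  emit P5@[4:4]
i=5 'c': node 10→7 (fail-walked)  emit P1@[4:5]
i=6 'b': node 7→6 (fail-walked)  emit P5@[6:6]
i=7 'a': node 6→9  emit P3@[6:7]
i=8 'c': node 9→15 (fail-walked)
i=9 'c': node 15→16  emit P7@[8:9]
i=10 'a': node 16→1 (fail-walked)
i=11 'b': node 1→6 (fail-walked)  emit P5@[11:11]
i=12 'a': node 6→9  emit P3@[11:12]
i=13 'a': node 9→2 (fail-walked)
i=14 'b': node 2→10  emit P5@[14:14]
i=15 'a': node 10→12  emit P3@[14:15]
i=16 'a': node 12→13
i=17 'b': node 13→14  emit P5@[17:17],P6@[12:17]
i=18 'b': node 14→11 (fail-walked)  emit P4@[15:18],P5@[18:18]
i=19 'c': node 11→7 (fail-walked)  emit P1@[18:19]
i=20 'c': node 7→8  emit P2@[18:20],P7@[19:20]
i=21 'a': node 8→1 (fail-walked)
i=22 'b': node 1→6 (fail-walked)  emit P5@[22:22]
i=23 'c': node 6→7  emit P1@[22:23]
i=24 'c': node 7→8  emit P2@[22:24],P7@[23:24]
i=25 'a': node 8→1 (fail-walked)

All matches (sorted): [[0,5],[1,5],[2,3],[4,5],[5,1],[6,5],[7,3],[9,7],[11,5],[12,3],[14,5],[15,3],[17,5],[17,6],[18,4],[18,5],[19,1],[20,2],[20,7],[22,5],[23,1],[24,2],[24,7]]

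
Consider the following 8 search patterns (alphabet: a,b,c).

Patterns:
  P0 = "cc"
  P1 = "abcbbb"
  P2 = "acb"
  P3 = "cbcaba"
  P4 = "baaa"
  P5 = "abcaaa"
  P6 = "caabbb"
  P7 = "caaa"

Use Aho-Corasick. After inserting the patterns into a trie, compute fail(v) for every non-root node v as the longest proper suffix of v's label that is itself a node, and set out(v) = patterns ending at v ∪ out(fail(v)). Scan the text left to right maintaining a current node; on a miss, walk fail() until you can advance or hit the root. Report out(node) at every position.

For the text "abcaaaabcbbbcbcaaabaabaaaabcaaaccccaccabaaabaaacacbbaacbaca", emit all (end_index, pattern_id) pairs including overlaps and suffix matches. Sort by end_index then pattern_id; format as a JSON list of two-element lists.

Build automaton:
Trie (insert patterns):
  n0 'ε': a→3 b→16 c→1
  n1 'c': a→23 b→11 c→2
  n2 'cc': ·  [P0 ends]
  n3 'a': b→4 c→9
  n4 'ab': c→5
  n5 'abc': a→20 b→6
  n6 'abcb': b→7
  n7 'abcbb': b→8
  n8 'abcbbb': ·  [P1 ends]
  n9 'ac': b→10
  n10 'acb': ·  [P2 ends]
  n11 'cb': c→12
  n12 'cbc': a→13
  n13 'cbca': b→14
  n14 'cbcab': a→15
  n15 'cbcaba': ·  [P3 ends]
  n16 'b': a→17
  n17 'ba': a→18
  n18 'baa': a→19
  n19 'baaa': ·  [P4 ends]
  n20 'abca': a→21
  n21 'abcaa': a→22
  n22 'abcaaa': ·  [P5 ends]
  n23 'ca': a→24
  n24 'caa': a→28 b→25
  n25 'caab': b→26
  n26 'caabb': b→27
  n27 'caabbb': ·  [P6 ends]
  n28 'caaa': ·  [P7 ends]

Failure links (BFS by depth):
  fail(1) 'c': from fail(0)=0 chase 'c': 0 ⇒ 0;  out=∅∪out(0)=∅
  fail(3) 'a': from fail(0)=0 chase 'a': 0 ⇒ 0;  out=∅∪out(0)=∅
  fail(16) 'b': from fail(0)=0 chase 'b': 0 ⇒ 0;  out=∅∪out(0)=∅
  fail(2) 'cc': from fail(1)=0 chase 'c': 0 ⇒ 1;  out={0}∪out(1)={0}
  fail(4) 'ab': from fail(3)=0 chase 'b': 0 ⇒ 16;  out=∅∪out(16)=∅
  fail(9) 'ac': from fail(3)=0 chase 'c': 0 ⇒ 1;  out=∅∪out(1)=∅
  fail(11) 'cb': from fail(1)=0 chase 'b': 0 ⇒ 16;  out=∅∪out(16)=∅
  fail(17) 'ba': from fail(16)=0 chase 'a': 0 ⇒ 3;  out=∅∪out(3)=∅
  fail(23) 'ca': from fail(1)=0 chase 'a': 0 ⇒ 3;  out=∅∪out(3)=∅
  fail(5) 'abc': from fail(4)=16 chase 'c': 16→0 ⇒ 1;  out=∅∪out(1)=∅
  fail(10) 'acb': from fail(9)=1 chase 'b': 1 ⇒ 11;  out={2}∪out(11)={2}
  fail(12) 'cbc': from fail(11)=16 chase 'c': 16→0 ⇒ 1;  out=∅∪out(1)=∅
  fail(18) 'baa': from fail(17)=3 chase 'a': 3→0 ⇒ 3;  out=∅∪out(3)=∅
  fail(24) 'caa': from fail(23)=3 chase 'a': 3→0 ⇒ 3;  out=∅∪out(3)=∅
  fail(6) 'abcb': from fail(5)=1 chase 'b': 1 ⇒ 11;  out=∅∪out(11)=∅
  fail(13) 'cbca': from fail(12)=1 chase 'a': 1 ⇒ 23;  out=∅∪out(23)=∅
  fail(19) 'baaa': from fail(18)=3 chase 'a': 3→0 ⇒ 3;  out={4}∪out(3)={4}
  fail(20) 'abca': from fail(5)=1 chase 'a': 1 ⇒ 23;  out=∅∪out(23)=∅
  fail(25) 'caab': from fail(24)=3 chase 'b': 3 ⇒ 4;  out=∅∪out(4)=∅
  fail(28) 'caaa': from fail(24)=3 chase 'a': 3→0 ⇒ 3;  out={7}∪out(3)={7}
  fail(7) 'abcbb': from fail(6)=11 chase 'b': 11→16→0 ⇒ 16;  out=∅∪out(16)=∅
  fail(14) 'cbcab': from fail(13)=23 chase 'b': 23→3 ⇒ 4;  out=∅∪out(4)=∅
  fail(21) 'abcaa': from fail(20)=23 chase 'a': 23 ⇒ 24;  out=∅∪out(24)=∅
  fail(26) 'caabb': from fail(25)=4 chase 'b': 4→16→0 ⇒ 16;  out=∅∪out(16)=∅
  fail(8) 'abcbbb': from fail(7)=16 chase 'b': 16→0 ⇒ 16;  out={1}∪out(16)={1}
  fail(15) 'cbcaba': from fail(14)=4 chase 'a': 4→16 ⇒ 17;  out={3}∪out(17)={3}
  fail(22) 'abcaaa': from fail(21)=24 chase 'a': 24 ⇒ 28;  out={5}∪out(28)={5,7}
  fail(27) 'caabbb': from fail(26)=16 chase 'b': 16→0 ⇒ 16;  out={6}∪out(16)={6}

Scan:
pos 0 'a': at 3
pos 1 'b': at 4
pos 2 'c': at 5
pos 3 'a': at 20
pos 4 'a': at 21
pos 5 'a': at 22  emit P5@[0:5],P7@[2:5]
pos 6 'a': at 3 ·f
pos 7 'b': at 4
pos 8 'c': at 5
pos 9 'b': at 6
pos 10 'b': at 7
pos 11 'b': at 8  emit P1@[6:11]
pos 12 'c': at 1 ·f
pos 13 'b': at 11
pos 14 'c': at 12
pos 15 'a': at 13
pos 16 'a': at 24 ·f
pos 17 'a': at 28  emit P7@[14:17]
pos 18 'b': at 4 ·f
pos 19 'a': at 17 ·f
pos 20 'a': at 18
pos 21 'b': at 4 ·f
pos 22 'a': at 17 ·f
pos 23 'a': at 18
pos 24 'a': at 19  emit P4@[21:24]
pos 25 'a': at 3 ·f
pos 26 'b': at 4
pos 27 'c': at 5
pos 28 'a': at 20
pos 29 'a': at 21
pos 30 'a': at 22  emit P5@[25:30],P7@[27:30]
pos 31 'c': at 9 ·f
pos 32 'c': at 2 ·f  emit P0@[31:32]
pos 33 'c': at 2 ·f  emit P0@[32:33]
pos 34 'c': at 2 ·f  emit P0@[33:34]
pos 35 'a': at 23 ·f
pos 36 'c': at 9 ·f
pos 37 'c': at 2 ·f  emit P0@[36:37]
pos 38 'a': at 23 ·f
pos 39 'b': at 4 ·f
pos 40 'a': at 17 ·f
pos 41 'a': at 18
pos 42 'a': at 19  emit P4@[39:42]
pos 43 'b': at 4 ·f
pos 44 'a': at 17 ·f
pos 45 'a': at 18
pos 46 'a': at 19  emit P4@[43:46]
pos 47 'c': at 9 ·f
pos 48 'a': at 23 ·f
pos 49 'c': at 9 ·f
pos 50 'b': at 10  emit P2@[48:50]
pos 51 'b': at 16 ·f
pos 52 'a': at 17
pos 53 'a': at 18
pos 54 'c': at 9 ·f
pos 55 'b': at 10  emit P2@[53:55]
pos 56 'a': at 17 ·f
pos 57 'c': at 9 ·f
pos 58 'a': at 23 ·f

All matches (sorted): [[5,5],[5,7],[11,1],[17,7],[24,4],[30,5],[30,7],[32,0],[33,0],[34,0],[37,0],[42,4],[46,4],[50,2],[55,2]]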